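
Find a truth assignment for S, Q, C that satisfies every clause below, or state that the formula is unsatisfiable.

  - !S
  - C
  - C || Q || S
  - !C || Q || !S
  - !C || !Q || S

Unit clause (!S) forces S = False.
Unit clause (C) forces C = True.
In (!C || !Q || S) only !Q is left, so Q = False.
Check each clause:
  (!S): !S holds.
  (C): C holds.
  (C || Q || S): C holds.
  (!C || Q || !S): !S holds.
  (!C || !Q || S): !Q holds.
All clauses satisfied.

S = False; Q = False; C = True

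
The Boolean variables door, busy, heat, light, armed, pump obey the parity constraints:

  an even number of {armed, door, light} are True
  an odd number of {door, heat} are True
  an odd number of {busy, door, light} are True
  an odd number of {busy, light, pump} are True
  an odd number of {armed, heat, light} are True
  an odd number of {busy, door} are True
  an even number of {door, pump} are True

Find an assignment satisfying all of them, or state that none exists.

door = True, busy = False, heat = False, light = False, armed = True, pump = True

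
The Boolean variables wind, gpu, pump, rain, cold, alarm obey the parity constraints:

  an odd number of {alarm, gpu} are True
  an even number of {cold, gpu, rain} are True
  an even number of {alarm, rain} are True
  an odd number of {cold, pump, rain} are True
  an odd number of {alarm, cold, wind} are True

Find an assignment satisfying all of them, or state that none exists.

wind=F; gpu=T; pump=F; rain=F; cold=T; alarm=F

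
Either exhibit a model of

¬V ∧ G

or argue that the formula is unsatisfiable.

G: True, V: False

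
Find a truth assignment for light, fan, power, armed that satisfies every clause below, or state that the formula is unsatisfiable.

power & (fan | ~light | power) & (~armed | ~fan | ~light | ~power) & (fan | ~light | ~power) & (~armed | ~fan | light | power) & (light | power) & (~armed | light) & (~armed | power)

Unit clause (power) forces power = True.
Set light = False.
  then (~armed | light) forces armed = False.
Set fan = True.
Check each clause:
  (power): power holds.
  (fan | ~light | power): fan holds.
  (~armed | ~fan | ~light | ~power): ~armed holds.
  (fan | ~light | ~power): fan holds.
  (~armed | ~fan | light | power): ~armed holds.
  (light | power): power holds.
  (~armed | light): ~armed holds.
  (~armed | power): ~armed holds.
All clauses satisfied.

light = False, fan = True, power = True, armed = False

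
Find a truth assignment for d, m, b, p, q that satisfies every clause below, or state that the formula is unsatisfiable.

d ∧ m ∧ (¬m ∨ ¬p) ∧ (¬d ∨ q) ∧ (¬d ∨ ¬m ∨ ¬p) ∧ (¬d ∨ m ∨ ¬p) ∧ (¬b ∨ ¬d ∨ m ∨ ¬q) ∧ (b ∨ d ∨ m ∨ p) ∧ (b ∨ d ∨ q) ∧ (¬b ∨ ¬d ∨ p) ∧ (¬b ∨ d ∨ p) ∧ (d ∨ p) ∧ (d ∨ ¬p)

d = True; m = True; b = False; p = False; q = True

Unit clause (d) forces d = True.
Unit clause (m) forces m = True.
In (¬m ∨ ¬p) only ¬p is left, so p = False.
In (¬d ∨ q) only q is left, so q = True.
In (¬b ∨ ¬d ∨ p) only ¬b is left, so b = False.
All clauses satisfied.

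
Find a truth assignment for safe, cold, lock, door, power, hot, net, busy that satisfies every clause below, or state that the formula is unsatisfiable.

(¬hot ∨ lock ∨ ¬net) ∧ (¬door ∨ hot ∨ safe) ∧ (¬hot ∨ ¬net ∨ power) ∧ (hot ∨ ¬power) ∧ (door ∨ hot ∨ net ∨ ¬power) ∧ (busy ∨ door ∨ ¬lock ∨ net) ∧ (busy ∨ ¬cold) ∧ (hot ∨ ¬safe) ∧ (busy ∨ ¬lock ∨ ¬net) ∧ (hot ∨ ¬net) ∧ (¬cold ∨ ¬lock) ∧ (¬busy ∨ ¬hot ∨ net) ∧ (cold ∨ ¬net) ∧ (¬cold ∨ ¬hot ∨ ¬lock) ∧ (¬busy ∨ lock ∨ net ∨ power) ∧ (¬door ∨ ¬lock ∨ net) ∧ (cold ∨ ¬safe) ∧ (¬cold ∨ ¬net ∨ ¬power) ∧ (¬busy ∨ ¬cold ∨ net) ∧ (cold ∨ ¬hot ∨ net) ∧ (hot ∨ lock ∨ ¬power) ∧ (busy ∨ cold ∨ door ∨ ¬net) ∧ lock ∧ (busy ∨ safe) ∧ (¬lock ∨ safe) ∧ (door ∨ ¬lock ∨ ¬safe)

The formula is unsatisfiable.

Case safe = True:
  (hot ∨ ¬safe) forces hot = True.
  (cold ∨ ¬safe) forces cold = True.
  (busy ∨ ¬cold) forces busy = True.
  (¬cold ∨ ¬lock) forces lock = False.
  Clause (lock) is falsified — contradiction.
Case safe = False:
  (lock) forces lock = True.
  Clause (¬lock ∨ safe) is falsified — contradiction.
Both cases fail, so the formula is unsatisfiable.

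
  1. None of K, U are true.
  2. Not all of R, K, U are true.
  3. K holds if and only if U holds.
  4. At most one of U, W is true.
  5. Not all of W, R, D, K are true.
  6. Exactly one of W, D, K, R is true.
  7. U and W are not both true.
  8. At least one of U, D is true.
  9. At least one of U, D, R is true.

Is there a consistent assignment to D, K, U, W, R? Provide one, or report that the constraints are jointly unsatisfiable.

D = True, K = False, U = False, W = False, R = False

  (1) {K, U}: 0 true — none ✓
  (2) {R, K, U}: 0/3 true — not all ✓
  (3) K=F, U=F — same ✓
  (4) {U, W}: 0 true — at most one ✓
  (5) {W, R, D, K}: 1/4 true — not all ✓
  (6) {W, D, K, R}: 1 true — exactly one ✓
  (7) U=F, W=F — not both ✓
  (8) {U, D}: 1 true — at least one ✓
  (9) {U, D, R}: 1 true — at least one ✓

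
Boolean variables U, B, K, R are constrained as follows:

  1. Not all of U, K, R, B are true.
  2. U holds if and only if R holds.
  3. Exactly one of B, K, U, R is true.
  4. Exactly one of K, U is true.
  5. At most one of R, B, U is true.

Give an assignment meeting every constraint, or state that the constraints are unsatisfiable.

U=F, B=F, K=T, R=F

  (1) {U, K, R, B}: 1/4 true — not all ✓
  (2) U=F, R=F — same ✓
  (3) {B, K, U, R}: 1 true — exactly one ✓
  (4) {K, U}: 1 true — exactly one ✓
  (5) {R, B, U}: 0 true — at most one ✓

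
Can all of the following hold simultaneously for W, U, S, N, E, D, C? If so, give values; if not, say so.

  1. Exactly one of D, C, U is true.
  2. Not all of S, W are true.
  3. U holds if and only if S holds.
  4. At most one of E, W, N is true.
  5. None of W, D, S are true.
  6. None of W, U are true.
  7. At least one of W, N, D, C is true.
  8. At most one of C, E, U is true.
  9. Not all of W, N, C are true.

W = False, U = False, S = False, N = False, E = False, D = False, C = True

  (1) {D, C, U}: 1 true — exactly one ✓
  (2) {S, W}: 0/2 true — not all ✓
  (3) U=F, S=F — same ✓
  (4) {E, W, N}: 0 true — at most one ✓
  (5) {W, D, S}: 0 true — none ✓
  (6) {W, U}: 0 true — none ✓
  (7) {W, N, D, C}: 1 true — at least one ✓
  (8) {C, E, U}: 1 true — at most one ✓
  (9) {W, N, C}: 1/3 true — not all ✓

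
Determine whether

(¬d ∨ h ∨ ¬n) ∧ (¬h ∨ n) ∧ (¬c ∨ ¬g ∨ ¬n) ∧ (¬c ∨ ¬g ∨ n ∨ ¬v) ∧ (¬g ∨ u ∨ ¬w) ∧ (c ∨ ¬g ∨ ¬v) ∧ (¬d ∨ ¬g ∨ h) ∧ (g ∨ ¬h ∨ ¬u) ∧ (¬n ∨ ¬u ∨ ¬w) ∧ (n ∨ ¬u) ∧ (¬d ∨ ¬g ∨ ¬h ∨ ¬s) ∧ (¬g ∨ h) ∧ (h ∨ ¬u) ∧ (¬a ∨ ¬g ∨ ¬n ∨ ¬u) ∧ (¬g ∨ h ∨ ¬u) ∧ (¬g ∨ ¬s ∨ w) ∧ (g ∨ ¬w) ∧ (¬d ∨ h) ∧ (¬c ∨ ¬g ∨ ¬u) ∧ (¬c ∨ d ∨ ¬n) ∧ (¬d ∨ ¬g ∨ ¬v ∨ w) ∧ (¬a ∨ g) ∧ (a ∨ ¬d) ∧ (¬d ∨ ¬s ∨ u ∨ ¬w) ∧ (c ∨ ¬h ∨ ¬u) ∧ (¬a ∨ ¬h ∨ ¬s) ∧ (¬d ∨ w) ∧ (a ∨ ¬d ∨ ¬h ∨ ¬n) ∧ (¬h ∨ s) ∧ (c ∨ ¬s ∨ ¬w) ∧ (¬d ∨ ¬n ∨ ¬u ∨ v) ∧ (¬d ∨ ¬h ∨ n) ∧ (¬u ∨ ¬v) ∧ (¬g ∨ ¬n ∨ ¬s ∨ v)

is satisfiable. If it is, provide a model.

c = True, a = False, n = False, h = False, v = False, g = False, d = False, u = False, w = False, s = True

Set c = True.
Try a = True:
  (¬a ∨ g) forces g = True.
  (¬c ∨ ¬g ∨ ¬n) forces n = False.
  (¬h ∨ n) forces h = False.
  clause (¬g ∨ h) is falsified — backtrack.
So a = False.
  then (a ∨ ¬d) forces d = False.
  then (¬c ∨ d ∨ ¬n) forces n = False.
  then (¬h ∨ n) forces h = False.
  then (n ∨ ¬u) forces u = False.
  then (¬g ∨ h) forces g = False.
  then (g ∨ ¬w) forces w = False.
Set v = False.
Set s = True.
All clauses satisfied.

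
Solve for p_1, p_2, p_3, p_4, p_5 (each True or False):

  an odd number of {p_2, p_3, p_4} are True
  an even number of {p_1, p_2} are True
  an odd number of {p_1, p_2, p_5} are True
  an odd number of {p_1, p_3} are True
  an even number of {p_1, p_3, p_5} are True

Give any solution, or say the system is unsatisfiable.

p_1: False, p_2: False, p_3: True, p_4: False, p_5: True

{p_2, p_3, p_4}: 1 true → odd ✓
{p_1, p_2}: 0 true → even ✓
{p_1, p_2, p_5}: 1 true → odd ✓
{p_1, p_3}: 1 true → odd ✓
{p_1, p_3, p_5}: 2 true → even ✓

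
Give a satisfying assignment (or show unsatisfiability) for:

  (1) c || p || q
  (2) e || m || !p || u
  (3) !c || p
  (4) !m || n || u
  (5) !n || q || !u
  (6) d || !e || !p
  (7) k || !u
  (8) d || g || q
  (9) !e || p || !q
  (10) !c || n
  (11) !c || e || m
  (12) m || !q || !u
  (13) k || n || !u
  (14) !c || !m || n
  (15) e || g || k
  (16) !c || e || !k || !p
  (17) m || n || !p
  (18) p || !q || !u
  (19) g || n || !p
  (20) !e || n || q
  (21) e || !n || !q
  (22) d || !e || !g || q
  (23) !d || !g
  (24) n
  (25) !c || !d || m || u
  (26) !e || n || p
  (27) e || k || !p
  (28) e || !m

Unit clause (n) forces n = True.
Set k = True.
Set u = False.
Set d = True.
  then (!d || !g) forces g = False.
Set p = True.
Set q = False.
Set m = True.
  then (e || !m) forces e = True.
Set c = True.
All clauses satisfied.

k = True; u = False; d = True; p = True; q = False; m = True; e = True; c = True; n = True; g = False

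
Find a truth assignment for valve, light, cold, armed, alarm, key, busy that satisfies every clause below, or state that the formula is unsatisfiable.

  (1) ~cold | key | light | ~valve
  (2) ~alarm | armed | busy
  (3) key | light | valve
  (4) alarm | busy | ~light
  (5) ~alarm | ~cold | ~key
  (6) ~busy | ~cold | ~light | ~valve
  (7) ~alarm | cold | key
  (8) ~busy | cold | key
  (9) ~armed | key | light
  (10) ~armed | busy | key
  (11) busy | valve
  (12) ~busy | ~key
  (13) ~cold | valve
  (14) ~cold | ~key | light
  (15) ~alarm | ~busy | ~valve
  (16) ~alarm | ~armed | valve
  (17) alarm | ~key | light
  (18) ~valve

Case valve = True:
  Clause (~valve) is falsified — contradiction.
Case valve = False:
  (busy | valve) forces busy = True.
  (~busy | ~key) forces key = False.
  (key | light | valve) forces light = True.
  (~busy | cold | key) forces cold = True.
  Clause (~cold | valve) is falsified — contradiction.
Both cases fail, so the formula is unsatisfiable.

The formula is unsatisfiable.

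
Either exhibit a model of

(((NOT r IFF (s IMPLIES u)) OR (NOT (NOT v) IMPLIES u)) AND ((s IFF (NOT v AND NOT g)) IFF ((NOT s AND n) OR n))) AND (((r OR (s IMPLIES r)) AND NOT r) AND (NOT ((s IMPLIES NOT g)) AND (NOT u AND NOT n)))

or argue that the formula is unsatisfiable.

No satisfying assignment exists.

Case s = True: the formula simplifies to (((NOT r IFF u) OR (NOT (NOT v) IMPLIES u)) AND ((NOT v AND NOT g) IFF n)) AND (((r OR r) AND NOT r) AND (NOT (NOT g) AND (NOT u AND NOT n))).
  r = True: the conjunct NOT r is False.
  r = False: the conjunct r OR r becomes False OR False = False.
Case s = False: the conjunct NOT ((s IMPLIES NOT g)) becomes NOT ((False IMPLIES NOT g)) = False.
Both cases fail — unsatisfiable.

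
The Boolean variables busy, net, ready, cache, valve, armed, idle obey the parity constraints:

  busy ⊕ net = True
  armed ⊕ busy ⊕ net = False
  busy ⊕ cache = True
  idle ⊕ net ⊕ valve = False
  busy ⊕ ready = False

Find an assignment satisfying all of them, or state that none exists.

busy = True, net = False, ready = True, cache = False, valve = True, armed = True, idle = True

busy ⊕ net = T ⊕ F = True ✓
armed ⊕ busy ⊕ net = T ⊕ T ⊕ F = False ✓
busy ⊕ cache = T ⊕ F = True ✓
idle ⊕ net ⊕ valve = T ⊕ F ⊕ T = False ✓
busy ⊕ ready = T ⊕ T = False ✓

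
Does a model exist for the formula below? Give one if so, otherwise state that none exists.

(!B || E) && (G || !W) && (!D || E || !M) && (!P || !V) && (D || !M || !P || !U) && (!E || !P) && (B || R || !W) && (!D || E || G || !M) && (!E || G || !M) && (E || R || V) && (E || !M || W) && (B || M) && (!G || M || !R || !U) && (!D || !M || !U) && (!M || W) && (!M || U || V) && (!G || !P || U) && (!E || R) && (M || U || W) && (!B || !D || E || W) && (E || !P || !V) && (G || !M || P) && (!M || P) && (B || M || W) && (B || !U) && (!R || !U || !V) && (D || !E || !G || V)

Set R = True.
Set D = True.
Try B = False:
  (B || M) forces M = True.
  (!D || E || !M) forces E = True.
  (!E || !P) forces P = False.
  clause (!M || P) is falsified — backtrack.
So B = True.
  then (!B || E) forces E = True.
  then (!E || !P) forces P = False.
  then (!M || P) forces M = False.
Set V = False.
Set G = False.
  then (G || !W) forces W = False.
  then (M || U || W) forces U = True.
All clauses satisfied.

R = True, D = True, B = True, V = False, M = False, G = False, E = True, W = False, P = False, U = True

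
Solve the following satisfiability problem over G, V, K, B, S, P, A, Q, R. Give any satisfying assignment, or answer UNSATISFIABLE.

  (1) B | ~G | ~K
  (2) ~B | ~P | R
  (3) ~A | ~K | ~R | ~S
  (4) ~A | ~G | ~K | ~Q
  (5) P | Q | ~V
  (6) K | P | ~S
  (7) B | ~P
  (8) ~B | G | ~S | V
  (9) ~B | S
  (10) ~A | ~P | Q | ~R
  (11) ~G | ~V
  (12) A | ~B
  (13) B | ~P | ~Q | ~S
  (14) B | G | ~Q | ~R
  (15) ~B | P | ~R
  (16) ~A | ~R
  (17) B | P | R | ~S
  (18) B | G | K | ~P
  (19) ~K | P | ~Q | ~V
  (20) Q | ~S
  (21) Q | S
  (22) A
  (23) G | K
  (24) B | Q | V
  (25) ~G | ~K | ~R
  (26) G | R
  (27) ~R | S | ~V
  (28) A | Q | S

G = True, V = False, K = False, B = False, S = False, P = False, A = True, Q = True, R = False

Unit clause (A) forces A = True.
In (~A | ~R) only ~R is left, so R = False.
In (G | R) only G is left, so G = True.
In (~G | ~V) only ~V is left, so V = False.
Set K = False.
Set B = False.
  then (B | ~P) forces P = False.
  then (B | P | R | ~S) forces S = False.
  then (Q | S) forces Q = True.
All clauses satisfied.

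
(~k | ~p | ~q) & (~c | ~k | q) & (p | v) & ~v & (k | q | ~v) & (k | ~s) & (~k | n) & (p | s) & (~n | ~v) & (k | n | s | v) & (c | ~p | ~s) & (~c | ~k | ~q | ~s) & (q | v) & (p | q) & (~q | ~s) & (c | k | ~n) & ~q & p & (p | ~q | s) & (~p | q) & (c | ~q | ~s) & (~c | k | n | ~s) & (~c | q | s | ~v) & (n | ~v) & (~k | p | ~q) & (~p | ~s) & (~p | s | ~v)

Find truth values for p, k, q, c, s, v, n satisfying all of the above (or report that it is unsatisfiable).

Unsatisfiable — no assignment works.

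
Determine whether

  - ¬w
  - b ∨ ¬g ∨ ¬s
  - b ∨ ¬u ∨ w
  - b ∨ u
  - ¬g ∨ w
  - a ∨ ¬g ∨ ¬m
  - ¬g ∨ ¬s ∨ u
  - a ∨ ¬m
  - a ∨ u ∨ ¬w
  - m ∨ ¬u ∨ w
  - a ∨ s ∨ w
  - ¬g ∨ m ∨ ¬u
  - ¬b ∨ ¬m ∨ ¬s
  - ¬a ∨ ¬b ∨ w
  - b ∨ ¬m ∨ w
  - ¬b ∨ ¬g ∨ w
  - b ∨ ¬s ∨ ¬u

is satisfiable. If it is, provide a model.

Unit clause (¬w) forces w = False.
In (¬g ∨ w) only ¬g is left, so g = False.
Set s = True.
Try b = False:
  (b ∨ ¬u ∨ w) forces u = False.
  clause (b ∨ u) is falsified — backtrack.
So b = True.
  then (¬b ∨ ¬m ∨ ¬s) forces m = False.
  then (¬a ∨ ¬b ∨ w) forces a = False.
  then (m ∨ ¬u ∨ w) forces u = False.
All clauses satisfied.

s = True, b = True, g = False, w = False, a = False, m = False, u = False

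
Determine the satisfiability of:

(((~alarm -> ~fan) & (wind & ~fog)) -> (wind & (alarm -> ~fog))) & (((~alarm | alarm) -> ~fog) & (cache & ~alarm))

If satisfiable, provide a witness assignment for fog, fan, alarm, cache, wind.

fog = False, fan = True, alarm = False, cache = True, wind = True

  ((~alarm -> ~fan) & (wind & ~fog)) -> (wind & (alarm -> ~fog)) = True
    (~alarm -> ~fan) & (wind & ~fog) = False
      ~alarm -> ~fan = False
        ~alarm = True
        ~fan = False
      wind & ~fog = True
        ~fog = True
    wind & (alarm -> ~fog) = True
      alarm -> ~fog = True
        ~fog = True
  ((~alarm | alarm) -> ~fog) & (cache & ~alarm) = True
    (~alarm | alarm) -> ~fog = True
      ~alarm | alarm = True
        ~alarm = True
      ~fog = True
    cache & ~alarm = True
      ~alarm = True
Both conjuncts True, so the formula holds.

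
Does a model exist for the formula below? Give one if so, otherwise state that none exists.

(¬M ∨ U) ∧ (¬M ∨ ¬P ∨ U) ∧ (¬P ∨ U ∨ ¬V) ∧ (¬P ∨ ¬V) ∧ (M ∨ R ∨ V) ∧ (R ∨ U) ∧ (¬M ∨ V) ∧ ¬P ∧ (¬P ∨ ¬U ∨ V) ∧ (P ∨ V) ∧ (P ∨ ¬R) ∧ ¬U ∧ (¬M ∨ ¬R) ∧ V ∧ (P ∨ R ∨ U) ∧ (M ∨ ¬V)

UNSATISFIABLE

Case R = True:
  (¬P) forces P = False.
  Clause (P ∨ ¬R) is falsified — contradiction.
Case R = False:
  (R ∨ U) forces U = True.
  Clause (¬U) is falsified — contradiction.
Both cases fail, so the formula is unsatisfiable.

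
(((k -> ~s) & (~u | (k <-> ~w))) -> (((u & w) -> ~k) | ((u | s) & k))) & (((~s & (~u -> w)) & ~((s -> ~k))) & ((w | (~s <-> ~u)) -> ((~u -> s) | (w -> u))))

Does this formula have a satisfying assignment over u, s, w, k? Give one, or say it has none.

Unsatisfiable

Case s = True: the conjunct ~s is False.
Case s = False: the conjunct ~((s -> ~k)) becomes ~((False -> ~k)) = False.
Both cases fail — unsatisfiable.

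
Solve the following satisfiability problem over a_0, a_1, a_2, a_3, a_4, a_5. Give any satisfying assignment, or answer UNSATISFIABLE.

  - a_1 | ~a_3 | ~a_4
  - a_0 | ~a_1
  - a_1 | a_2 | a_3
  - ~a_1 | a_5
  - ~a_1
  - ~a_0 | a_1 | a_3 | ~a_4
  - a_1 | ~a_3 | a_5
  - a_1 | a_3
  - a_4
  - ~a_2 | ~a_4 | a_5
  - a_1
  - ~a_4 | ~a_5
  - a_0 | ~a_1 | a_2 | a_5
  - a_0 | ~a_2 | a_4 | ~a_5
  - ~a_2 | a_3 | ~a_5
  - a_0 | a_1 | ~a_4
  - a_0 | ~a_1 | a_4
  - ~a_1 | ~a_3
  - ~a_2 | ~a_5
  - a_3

UNSATISFIABLE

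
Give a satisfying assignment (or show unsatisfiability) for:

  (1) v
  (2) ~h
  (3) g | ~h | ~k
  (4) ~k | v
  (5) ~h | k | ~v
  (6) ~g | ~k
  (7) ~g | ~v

k=T; v=T; g=F; h=F

Unit clause (v) forces v = True.
Unit clause (~h) forces h = False.
In (~g | ~v) only ~g is left, so g = False.
Set k = True.
Check each clause:
  (v): v holds.
  (~h): ~h holds.
  (g | ~h | ~k): ~h holds.
  (~k | v): v holds.
  (~h | k | ~v): ~h holds.
  (~g | ~k): ~g holds.
  (~g | ~v): ~g holds.
All clauses satisfied.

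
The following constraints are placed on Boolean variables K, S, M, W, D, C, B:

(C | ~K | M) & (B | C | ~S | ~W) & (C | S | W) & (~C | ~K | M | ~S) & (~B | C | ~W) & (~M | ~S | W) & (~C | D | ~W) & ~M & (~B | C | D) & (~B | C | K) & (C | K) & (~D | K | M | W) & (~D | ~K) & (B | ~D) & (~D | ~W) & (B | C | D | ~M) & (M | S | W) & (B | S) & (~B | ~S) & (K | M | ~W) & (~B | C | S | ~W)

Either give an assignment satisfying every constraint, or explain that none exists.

Unit clause (~M) forces M = False.
Set K = False.
  then (C | K) forces C = True.
  then (K | M | ~W) forces W = False.
  then (~D | K | M | W) forces D = False.
  then (M | S | W) forces S = True.
  then (~B | ~S) forces B = False.
All clauses satisfied.

K = False, S = True, M = False, W = False, D = False, C = True, B = False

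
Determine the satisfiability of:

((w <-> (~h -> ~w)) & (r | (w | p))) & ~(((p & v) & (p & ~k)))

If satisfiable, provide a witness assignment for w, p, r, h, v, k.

w = True; p = False; r = False; h = True; v = False; k = False

  (w <-> (~h -> ~w)) & (r | (w | p)) = True
    w <-> (~h -> ~w) = True
      ~h -> ~w = True
        ~h = False
        ~w = False
    r | (w | p) = True
      w | p = True
  ~(((p & v) & (p & ~k))) = True
    (p & v) & (p & ~k) = False
      p & v = False
      p & ~k = False
        ~k = True
Both conjuncts True, so the formula holds.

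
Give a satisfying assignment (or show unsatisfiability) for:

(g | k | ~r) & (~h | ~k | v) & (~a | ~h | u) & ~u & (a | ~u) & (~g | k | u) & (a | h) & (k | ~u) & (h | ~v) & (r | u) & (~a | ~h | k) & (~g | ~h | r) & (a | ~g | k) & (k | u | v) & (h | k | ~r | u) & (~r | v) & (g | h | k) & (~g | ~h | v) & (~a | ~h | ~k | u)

h = True; a = False; k = True; v = True; u = False; g = True; r = True

Unit clause (~u) forces u = False.
In (r | u) only r is left, so r = True.
In (~r | v) only v is left, so v = True.
In (h | ~v) only h is left, so h = True.
In (~a | ~h | u) only ~a is left, so a = False.
Try k = False:
  (g | k | ~r) forces g = True.
  clause (~g | k | u) is falsified — backtrack.
So k = True.
Set g = True.
All clauses satisfied.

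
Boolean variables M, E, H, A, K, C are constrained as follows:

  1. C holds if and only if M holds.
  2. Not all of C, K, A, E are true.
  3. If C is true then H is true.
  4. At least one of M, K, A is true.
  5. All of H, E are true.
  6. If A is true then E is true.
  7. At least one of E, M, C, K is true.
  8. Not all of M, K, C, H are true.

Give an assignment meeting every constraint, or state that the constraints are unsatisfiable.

M = False, E = True, H = True, A = True, K = False, C = False

  (1) C=F, M=F — same ✓
  (2) {C, K, A, E}: 2/4 true — not all ✓
  (3) C=F ⇒ H: vacuous ✓
  (4) {M, K, A}: 1 true — at least one ✓
  (5) {H, E}: all 2 true ✓
  (6) A=T ⇒ E: T ✓
  (7) {E, M, C, K}: 1 true — at least one ✓
  (8) {M, K, C, H}: 1/4 true — not all ✓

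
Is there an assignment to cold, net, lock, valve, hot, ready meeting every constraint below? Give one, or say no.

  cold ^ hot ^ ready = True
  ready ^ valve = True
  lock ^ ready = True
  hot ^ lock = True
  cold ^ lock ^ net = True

cold=T; net=F; lock=F; valve=F; hot=T; ready=T

cold ^ hot ^ ready = T ^ T ^ T = True ✓
ready ^ valve = T ^ F = True ✓
lock ^ ready = F ^ T = True ✓
hot ^ lock = T ^ F = True ✓
cold ^ lock ^ net = T ^ F ^ F = True ✓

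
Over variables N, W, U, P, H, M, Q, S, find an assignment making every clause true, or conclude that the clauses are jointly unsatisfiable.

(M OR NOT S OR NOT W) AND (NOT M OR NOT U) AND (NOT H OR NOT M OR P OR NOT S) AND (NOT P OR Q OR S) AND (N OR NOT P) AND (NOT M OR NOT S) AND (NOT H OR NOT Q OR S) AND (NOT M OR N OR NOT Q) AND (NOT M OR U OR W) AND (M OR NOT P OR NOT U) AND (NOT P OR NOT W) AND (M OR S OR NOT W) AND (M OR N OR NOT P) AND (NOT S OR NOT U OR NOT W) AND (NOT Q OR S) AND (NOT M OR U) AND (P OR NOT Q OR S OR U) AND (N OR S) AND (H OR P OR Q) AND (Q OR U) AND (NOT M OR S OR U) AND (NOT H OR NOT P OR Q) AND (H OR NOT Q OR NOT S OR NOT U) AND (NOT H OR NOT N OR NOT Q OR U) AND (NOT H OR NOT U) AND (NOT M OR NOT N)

Set N = False.
  then (N OR NOT P) forces P = False.
  then (N OR S) forces S = True.
  then (NOT M OR NOT S) forces M = False.
  then (M OR NOT S OR NOT W) forces W = False.
Set U = False.
  then (Q OR U) forces Q = True.
Set H = False.
All clauses satisfied.

N = False, W = False, U = False, P = False, H = False, M = False, Q = True, S = True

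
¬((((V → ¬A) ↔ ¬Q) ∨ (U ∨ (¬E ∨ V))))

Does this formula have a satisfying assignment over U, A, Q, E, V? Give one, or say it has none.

U = False; A = True; Q = True; E = True; V = False

  ¬((((V → ¬A) ↔ ¬Q) ∨ (U ∨ (¬E ∨ V)))) = True
    ((V → ¬A) ↔ ¬Q) ∨ (U ∨ (¬E ∨ V)) = False
      (V → ¬A) ↔ ¬Q = False
        V → ¬A = True
          ¬A = False
        ¬Q = False
      U ∨ (¬E ∨ V) = False
        ¬E ∨ V = False
          ¬E = False
The formula evaluates to True.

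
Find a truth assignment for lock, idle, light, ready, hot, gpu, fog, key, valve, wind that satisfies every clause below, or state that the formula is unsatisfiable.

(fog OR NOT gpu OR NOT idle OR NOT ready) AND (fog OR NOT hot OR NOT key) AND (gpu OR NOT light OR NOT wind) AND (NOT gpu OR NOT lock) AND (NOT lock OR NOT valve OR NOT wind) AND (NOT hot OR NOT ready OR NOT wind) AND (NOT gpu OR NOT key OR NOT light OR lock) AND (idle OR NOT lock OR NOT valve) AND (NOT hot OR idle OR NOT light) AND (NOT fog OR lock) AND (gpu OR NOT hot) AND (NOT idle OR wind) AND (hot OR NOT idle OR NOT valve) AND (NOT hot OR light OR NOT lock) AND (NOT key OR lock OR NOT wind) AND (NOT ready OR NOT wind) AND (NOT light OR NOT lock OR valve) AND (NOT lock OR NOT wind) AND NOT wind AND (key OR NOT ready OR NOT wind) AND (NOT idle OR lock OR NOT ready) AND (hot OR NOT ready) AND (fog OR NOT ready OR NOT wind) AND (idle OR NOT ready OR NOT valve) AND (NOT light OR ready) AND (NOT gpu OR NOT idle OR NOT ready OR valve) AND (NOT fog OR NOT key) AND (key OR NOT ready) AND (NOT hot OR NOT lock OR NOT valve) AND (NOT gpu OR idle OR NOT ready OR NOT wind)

Unit clause (NOT wind) forces wind = False.
In (NOT idle OR wind) only NOT idle is left, so idle = False.
Set lock = False.
  then (NOT fog OR lock) forces fog = False.
Try light = True:
  (NOT hot OR idle OR NOT light) forces hot = False.
  (hot OR NOT ready) forces ready = False.
  clause (NOT light OR ready) is falsified — backtrack.
So light = False.
Try ready = True:
  (hot OR NOT ready) forces hot = True.
  (fog OR NOT hot OR NOT key) forces key = False.
  clause (key OR NOT ready) is falsified — backtrack.
So ready = False.
Set hot = False.
Set gpu = True.
Set key = False.
Set valve = True.
All clauses satisfied.

lock=F; idle=F; light=F; ready=F; hot=F; gpu=T; fog=F; key=F; valve=T; wind=F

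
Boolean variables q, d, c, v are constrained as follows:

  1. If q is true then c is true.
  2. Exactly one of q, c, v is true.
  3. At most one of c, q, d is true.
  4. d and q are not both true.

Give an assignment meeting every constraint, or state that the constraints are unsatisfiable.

q = False; d = True; c = False; v = True

  (1) q=F ⇒ c: vacuous ✓
  (2) {q, c, v}: 1 true — exactly one ✓
  (3) {c, q, d}: 1 true — at most one ✓
  (4) d=T, q=F — not both ✓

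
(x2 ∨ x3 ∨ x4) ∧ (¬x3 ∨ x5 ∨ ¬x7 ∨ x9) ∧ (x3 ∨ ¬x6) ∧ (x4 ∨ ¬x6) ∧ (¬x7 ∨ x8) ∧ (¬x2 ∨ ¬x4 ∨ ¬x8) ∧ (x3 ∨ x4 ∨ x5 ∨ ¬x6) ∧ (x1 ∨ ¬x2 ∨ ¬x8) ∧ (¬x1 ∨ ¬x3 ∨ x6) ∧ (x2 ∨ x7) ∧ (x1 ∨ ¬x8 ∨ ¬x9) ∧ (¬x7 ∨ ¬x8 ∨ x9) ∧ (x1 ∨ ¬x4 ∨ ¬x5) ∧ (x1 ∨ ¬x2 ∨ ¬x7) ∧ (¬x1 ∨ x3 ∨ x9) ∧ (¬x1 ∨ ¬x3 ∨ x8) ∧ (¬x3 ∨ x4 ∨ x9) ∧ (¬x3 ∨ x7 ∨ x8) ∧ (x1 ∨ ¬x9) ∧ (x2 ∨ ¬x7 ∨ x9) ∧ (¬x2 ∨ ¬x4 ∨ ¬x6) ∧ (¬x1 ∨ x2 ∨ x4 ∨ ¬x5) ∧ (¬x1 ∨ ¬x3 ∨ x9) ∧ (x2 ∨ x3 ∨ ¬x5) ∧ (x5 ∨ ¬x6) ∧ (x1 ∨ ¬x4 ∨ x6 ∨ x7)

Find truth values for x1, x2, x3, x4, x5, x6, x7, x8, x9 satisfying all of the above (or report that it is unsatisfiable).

Set x1 = True.
Set x2 = False.
  then (x2 ∨ x7) forces x7 = True.
  then (x2 ∨ ¬x7 ∨ x9) forces x9 = True.
  then (¬x7 ∨ x8) forces x8 = True.
Set x3 = True.
  then (¬x1 ∨ ¬x3 ∨ x6) forces x6 = True.
  then (x5 ∨ ¬x6) forces x5 = True.
  then (x4 ∨ ¬x6) forces x4 = True.
All clauses satisfied.

x1 = True, x2 = False, x3 = True, x4 = True, x5 = True, x6 = True, x7 = True, x8 = True, x9 = True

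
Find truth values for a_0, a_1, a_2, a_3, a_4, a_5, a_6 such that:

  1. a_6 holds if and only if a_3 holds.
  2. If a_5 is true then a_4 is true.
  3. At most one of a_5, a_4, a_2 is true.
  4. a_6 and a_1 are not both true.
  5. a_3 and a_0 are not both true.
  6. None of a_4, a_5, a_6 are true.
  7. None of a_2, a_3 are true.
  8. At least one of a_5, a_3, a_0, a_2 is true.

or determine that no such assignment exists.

a_0=T; a_1=T; a_2=F; a_3=F; a_4=F; a_5=F; a_6=F

  (1) a_6=F, a_3=F — same ✓
  (2) a_5=F ⇒ a_4: vacuous ✓
  (3) {a_5, a_4, a_2}: 0 true — at most one ✓
  (4) a_6=F, a_1=T — not both ✓
  (5) a_3=F, a_0=T — not both ✓
  (6) {a_4, a_5, a_6}: 0 true — none ✓
  (7) {a_2, a_3}: 0 true — none ✓
  (8) {a_5, a_3, a_0, a_2}: 1 true — at least one ✓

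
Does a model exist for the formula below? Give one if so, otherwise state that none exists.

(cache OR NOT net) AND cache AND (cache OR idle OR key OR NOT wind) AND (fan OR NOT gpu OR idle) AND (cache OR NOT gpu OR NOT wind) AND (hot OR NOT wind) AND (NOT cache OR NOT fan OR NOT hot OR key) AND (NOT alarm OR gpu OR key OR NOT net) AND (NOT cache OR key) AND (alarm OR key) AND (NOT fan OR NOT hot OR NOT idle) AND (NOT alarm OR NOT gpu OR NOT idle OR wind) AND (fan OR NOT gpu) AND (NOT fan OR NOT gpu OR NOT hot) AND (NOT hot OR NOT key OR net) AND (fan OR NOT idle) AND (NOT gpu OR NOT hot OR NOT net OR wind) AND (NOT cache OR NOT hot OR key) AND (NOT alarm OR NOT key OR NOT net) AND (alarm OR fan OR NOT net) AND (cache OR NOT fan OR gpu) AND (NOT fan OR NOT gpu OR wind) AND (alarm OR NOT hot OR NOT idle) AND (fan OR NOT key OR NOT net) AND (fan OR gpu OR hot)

Unit clause (cache) forces cache = True.
In (NOT cache OR key) only key is left, so key = True.
Set idle = False.
Set net = True.
  then (NOT alarm OR NOT key OR NOT net) forces alarm = False.
  then (alarm OR fan OR NOT net) forces fan = True.
Try gpu = True:
  (NOT fan OR NOT gpu OR NOT hot) forces hot = False.
  (hot OR NOT wind) forces wind = False.
  clause (NOT fan OR NOT gpu OR wind) is falsified — backtrack.
So gpu = False.
Set hot = True.
Set wind = False.
All clauses satisfied.

idle = False, net = True, cache = True, gpu = False, fan = True, hot = True, alarm = False, key = True, wind = False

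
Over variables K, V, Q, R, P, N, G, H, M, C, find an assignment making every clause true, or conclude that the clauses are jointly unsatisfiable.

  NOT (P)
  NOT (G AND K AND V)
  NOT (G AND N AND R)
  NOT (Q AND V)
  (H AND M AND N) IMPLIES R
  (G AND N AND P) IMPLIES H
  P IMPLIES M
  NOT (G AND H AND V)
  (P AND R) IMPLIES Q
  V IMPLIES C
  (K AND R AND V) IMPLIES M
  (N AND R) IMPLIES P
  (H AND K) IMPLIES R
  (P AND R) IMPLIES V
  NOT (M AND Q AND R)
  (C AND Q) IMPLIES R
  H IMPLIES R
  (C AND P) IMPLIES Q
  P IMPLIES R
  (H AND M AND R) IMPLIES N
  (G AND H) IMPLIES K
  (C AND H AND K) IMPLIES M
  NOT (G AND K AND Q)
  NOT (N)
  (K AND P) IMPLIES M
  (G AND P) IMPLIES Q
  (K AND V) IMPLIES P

K=F, V=T, Q=F, R=F, P=F, N=F, G=F, H=F, M=T, C=T

Unit clause (NOT N) forces N = False.
Unit clause (NOT P) forces P = False.
Set K = False.
Set V = True.
  then (NOT Q OR NOT V) forces Q = False.
  then (C OR NOT V) forces C = True.
Set R = False.
  then (NOT H OR R) forces H = False.
Set G = False.
Set M = True.
All clauses satisfied.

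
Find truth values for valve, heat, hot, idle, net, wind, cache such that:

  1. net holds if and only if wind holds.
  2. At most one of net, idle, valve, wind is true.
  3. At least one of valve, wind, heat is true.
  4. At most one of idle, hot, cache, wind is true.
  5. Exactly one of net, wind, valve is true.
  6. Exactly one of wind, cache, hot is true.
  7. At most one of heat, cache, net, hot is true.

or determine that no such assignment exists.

valve = True; heat = False; hot = False; idle = False; net = False; wind = False; cache = True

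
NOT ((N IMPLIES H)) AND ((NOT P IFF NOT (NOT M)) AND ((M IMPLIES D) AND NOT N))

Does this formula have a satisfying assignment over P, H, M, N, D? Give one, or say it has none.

Case N = True: the conjunct NOT N is False.
Case N = False: the conjunct NOT ((N IMPLIES H)) becomes NOT ((False IMPLIES H)) = False.
Both cases fail — unsatisfiable.

UNSATISFIABLE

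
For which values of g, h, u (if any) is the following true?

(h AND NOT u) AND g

g = True; h = True; u = False

  h AND NOT u = True
    NOT u = True
Both conjuncts True, so the formula holds.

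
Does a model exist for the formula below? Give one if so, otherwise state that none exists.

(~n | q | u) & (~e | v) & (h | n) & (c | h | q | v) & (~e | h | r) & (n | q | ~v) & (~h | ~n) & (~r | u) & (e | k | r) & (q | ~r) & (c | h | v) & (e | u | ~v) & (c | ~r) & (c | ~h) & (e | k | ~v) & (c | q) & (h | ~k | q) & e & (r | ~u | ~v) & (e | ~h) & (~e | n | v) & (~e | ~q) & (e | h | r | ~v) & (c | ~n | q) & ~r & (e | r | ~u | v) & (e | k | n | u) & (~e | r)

Case r = True:
  Clause (~r) is falsified — contradiction.
Case r = False:
  (e) forces e = True.
  Clause (~e | r) is falsified — contradiction.
Both cases fail, so the formula is unsatisfiable.

Unsatisfiable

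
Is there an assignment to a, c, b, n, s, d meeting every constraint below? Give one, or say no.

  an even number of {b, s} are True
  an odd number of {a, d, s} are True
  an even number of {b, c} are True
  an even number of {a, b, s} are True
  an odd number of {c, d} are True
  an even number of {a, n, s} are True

a=F, c=T, b=T, n=T, s=T, d=F

{b, s}: 2 true → even ✓
{a, d, s}: 1 true → odd ✓
{b, c}: 2 true → even ✓
{a, b, s}: 2 true → even ✓
{c, d}: 1 true → odd ✓
{a, n, s}: 2 true → even ✓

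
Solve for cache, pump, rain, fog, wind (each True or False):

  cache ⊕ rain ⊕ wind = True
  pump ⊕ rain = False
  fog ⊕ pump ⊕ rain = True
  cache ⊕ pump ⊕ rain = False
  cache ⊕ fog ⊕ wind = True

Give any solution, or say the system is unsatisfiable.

cache = False; pump = True; rain = True; fog = True; wind = False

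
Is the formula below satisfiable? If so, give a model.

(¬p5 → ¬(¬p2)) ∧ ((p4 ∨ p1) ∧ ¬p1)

p1 = False; p2 = False; p4 = True; p5 = True

  ¬p5 → ¬(¬p2) = True
    ¬p5 = False
    ¬(¬p2) = False
      ¬p2 = True
  (p4 ∨ p1) ∧ ¬p1 = True
    p4 ∨ p1 = True
    ¬p1 = True
Both conjuncts True, so the formula holds.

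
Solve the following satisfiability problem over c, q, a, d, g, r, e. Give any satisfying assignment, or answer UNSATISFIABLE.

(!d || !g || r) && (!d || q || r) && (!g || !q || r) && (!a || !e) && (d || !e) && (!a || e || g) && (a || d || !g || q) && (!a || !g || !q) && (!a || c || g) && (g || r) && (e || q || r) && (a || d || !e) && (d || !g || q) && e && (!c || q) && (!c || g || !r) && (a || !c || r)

c = False, q = True, a = False, d = True, g = False, r = True, e = True

Unit clause (e) forces e = True.
In (!a || !e) only !a is left, so a = False.
In (d || !e) only d is left, so d = True.
Set c = False.
Set q = True.
Set g = False.
  then (g || r) forces r = True.
All clauses satisfied.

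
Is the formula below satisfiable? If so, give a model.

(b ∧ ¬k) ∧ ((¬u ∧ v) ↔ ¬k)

v=T, b=T, k=F, u=F

  b ∧ ¬k = True
    ¬k = True
  (¬u ∧ v) ↔ ¬k = True
    ¬u ∧ v = True
      ¬u = True
    ¬k = True
Both conjuncts True, so the formula holds.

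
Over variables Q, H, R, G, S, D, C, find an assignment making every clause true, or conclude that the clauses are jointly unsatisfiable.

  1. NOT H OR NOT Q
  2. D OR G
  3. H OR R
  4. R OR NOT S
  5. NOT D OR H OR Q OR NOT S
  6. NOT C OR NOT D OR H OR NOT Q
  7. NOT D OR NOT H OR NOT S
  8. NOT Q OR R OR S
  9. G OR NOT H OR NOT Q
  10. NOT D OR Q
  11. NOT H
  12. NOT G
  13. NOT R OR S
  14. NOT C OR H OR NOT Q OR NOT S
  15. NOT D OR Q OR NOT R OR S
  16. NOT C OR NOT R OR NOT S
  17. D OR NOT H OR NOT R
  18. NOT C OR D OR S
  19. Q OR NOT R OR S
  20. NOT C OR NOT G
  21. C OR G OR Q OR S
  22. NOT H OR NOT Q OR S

Unit clause (NOT H) forces H = False.
Unit clause (NOT G) forces G = False.
In (D OR G) only D is left, so D = True.
In (H OR R) only R is left, so R = True.
In (NOT D OR Q) only Q is left, so Q = True.
In (NOT R OR S) only S is left, so S = True.
In (NOT C OR H OR NOT Q OR NOT S) only NOT C is left, so C = False.
All clauses satisfied.

Q = True, H = False, R = True, G = False, S = True, D = True, C = False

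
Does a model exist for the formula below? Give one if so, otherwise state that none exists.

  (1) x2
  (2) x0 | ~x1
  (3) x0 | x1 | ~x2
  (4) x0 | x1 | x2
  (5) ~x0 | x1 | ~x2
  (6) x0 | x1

Unit clause (x2) forces x2 = True.
Try x0 = False:
  (x0 | ~x1) forces x1 = False.
  clause (x0 | x1 | ~x2) is falsified — backtrack.
So x0 = True.
  then (~x0 | x1 | ~x2) forces x1 = True.
All clauses satisfied.

x0: True, x1: True, x2: True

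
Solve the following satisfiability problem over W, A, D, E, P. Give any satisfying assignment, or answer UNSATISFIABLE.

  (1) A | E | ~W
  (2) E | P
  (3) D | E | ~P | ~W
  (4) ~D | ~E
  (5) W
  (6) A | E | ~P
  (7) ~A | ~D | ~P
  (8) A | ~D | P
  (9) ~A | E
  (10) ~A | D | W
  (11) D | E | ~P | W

W=T, A=F, D=F, E=T, P=F

Unit clause (W) forces W = True.
Set A = False.
  then (A | E | ~W) forces E = True.
  then (~D | ~E) forces D = False.
Set P = False.
All clauses satisfied.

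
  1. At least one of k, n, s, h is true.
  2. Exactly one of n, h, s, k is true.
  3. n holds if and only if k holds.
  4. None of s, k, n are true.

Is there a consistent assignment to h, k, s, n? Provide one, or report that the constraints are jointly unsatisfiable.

h=T, k=F, s=F, n=F

  (1) {k, n, s, h}: 1 true — at least one ✓
  (2) {n, h, s, k}: 1 true — exactly one ✓
  (3) n=F, k=F — same ✓
  (4) {s, k, n}: 0 true — none ✓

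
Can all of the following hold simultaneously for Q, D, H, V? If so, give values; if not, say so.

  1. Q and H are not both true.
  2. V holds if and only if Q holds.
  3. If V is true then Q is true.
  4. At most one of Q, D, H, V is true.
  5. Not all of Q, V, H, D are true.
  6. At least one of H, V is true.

Q=F; D=F; H=T; V=F

  (1) Q=F, H=T — not both ✓
  (2) V=F, Q=F — same ✓
  (3) V=F ⇒ Q: vacuous ✓
  (4) {Q, D, H, V}: 1 true — at most one ✓
  (5) {Q, V, H, D}: 1/4 true — not all ✓
  (6) {H, V}: 1 true — at least one ✓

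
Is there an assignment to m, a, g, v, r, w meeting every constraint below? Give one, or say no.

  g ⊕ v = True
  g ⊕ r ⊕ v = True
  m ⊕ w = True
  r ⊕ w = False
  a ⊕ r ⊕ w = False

m=T, a=F, g=F, v=T, r=F, w=F

g ⊕ v = F ⊕ T = True ✓
g ⊕ r ⊕ v = F ⊕ F ⊕ T = True ✓
m ⊕ w = T ⊕ F = True ✓
r ⊕ w = F ⊕ F = False ✓
a ⊕ r ⊕ w = F ⊕ F ⊕ F = False ✓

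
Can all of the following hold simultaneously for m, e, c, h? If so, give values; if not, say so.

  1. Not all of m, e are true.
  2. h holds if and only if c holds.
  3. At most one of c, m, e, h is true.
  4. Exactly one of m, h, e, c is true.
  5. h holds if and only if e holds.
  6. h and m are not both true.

m: True, e: False, c: False, h: False

  (1) {m, e}: 1/2 true — not all ✓
  (2) h=F, c=F — same ✓
  (3) {c, m, e, h}: 1 true — at most one ✓
  (4) {m, h, e, c}: 1 true — exactly one ✓
  (5) h=F, e=F — same ✓
  (6) h=F, m=T — not both ✓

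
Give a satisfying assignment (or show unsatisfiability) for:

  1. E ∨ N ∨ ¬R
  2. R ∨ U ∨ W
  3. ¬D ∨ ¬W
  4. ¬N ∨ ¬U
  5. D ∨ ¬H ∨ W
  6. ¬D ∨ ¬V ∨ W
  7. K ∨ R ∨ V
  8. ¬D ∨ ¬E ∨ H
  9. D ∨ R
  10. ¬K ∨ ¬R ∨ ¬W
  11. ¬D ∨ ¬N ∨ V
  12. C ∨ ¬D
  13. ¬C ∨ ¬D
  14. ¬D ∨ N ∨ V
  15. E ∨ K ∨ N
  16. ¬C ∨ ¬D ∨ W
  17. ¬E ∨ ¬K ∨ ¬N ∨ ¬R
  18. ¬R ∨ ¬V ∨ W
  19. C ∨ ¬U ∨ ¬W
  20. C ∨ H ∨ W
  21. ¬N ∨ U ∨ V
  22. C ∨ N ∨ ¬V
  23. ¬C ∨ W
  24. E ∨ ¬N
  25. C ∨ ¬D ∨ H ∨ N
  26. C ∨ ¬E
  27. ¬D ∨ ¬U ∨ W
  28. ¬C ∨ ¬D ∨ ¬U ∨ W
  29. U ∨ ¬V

D = False, U = True, W = True, N = False, C = True, V = True, K = False, R = True, E = True, H = False

Try D = True:
  (¬D ∨ ¬W) forces W = False.
  (¬D ∨ ¬V ∨ W) forces V = False.
  (¬D ∨ ¬N ∨ V) forces N = False.
  clause (¬D ∨ N ∨ V) is falsified — backtrack.
So D = False.
  then (D ∨ R) forces R = True.
Set U = True.
  then (¬N ∨ ¬U) forces N = False.
  then (E ∨ N ∨ ¬R) forces E = True.
  then (C ∨ ¬E) forces C = True.
  then (¬C ∨ W) forces W = True.
  then (¬K ∨ ¬R ∨ ¬W) forces K = False.
Set V = True.
Set H = False.
All clauses satisfied.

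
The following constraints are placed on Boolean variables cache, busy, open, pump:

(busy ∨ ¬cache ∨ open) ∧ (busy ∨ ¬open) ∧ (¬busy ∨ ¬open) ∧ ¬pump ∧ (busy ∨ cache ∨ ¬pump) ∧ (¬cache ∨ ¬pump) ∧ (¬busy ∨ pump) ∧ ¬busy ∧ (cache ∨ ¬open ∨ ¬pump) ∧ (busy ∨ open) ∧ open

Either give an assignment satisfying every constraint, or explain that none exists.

Case busy = True:
  Clause (¬busy) is falsified — contradiction.
Case busy = False:
  (busy ∨ ¬open) forces open = False.
  Clause (busy ∨ open) is falsified — contradiction.
Both cases fail, so the formula is unsatisfiable.

No satisfying assignment exists.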